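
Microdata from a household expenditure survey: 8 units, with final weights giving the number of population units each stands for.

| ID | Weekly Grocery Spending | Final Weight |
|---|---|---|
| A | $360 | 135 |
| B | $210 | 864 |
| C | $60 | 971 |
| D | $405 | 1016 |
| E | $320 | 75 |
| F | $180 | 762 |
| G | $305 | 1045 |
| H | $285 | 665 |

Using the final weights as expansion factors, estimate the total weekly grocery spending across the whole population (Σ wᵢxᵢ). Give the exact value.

1369190

Weighted total = 360×135 + 210×864 + 60×971 + 405×1016 + 320×75 + 180×762 + 305×1045 + 285×665
  = 48600 + 181440 + 58260 + 411480 + 24000 + 137160 + 318725 + 189525 = 1369190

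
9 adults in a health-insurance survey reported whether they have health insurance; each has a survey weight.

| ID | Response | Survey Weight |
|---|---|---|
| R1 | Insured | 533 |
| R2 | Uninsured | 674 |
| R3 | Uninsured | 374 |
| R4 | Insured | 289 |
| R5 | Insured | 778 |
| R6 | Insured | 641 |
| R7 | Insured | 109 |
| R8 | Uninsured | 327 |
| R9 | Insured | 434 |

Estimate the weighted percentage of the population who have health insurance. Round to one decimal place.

Sum of weights for 'Insured' = 533 + 289 + 778 + 641 + 109 + 434 = 2784
Total weight = 4159
Weighted proportion = 2784 / 4159 = 0.66939168 → 66.939168%

66.9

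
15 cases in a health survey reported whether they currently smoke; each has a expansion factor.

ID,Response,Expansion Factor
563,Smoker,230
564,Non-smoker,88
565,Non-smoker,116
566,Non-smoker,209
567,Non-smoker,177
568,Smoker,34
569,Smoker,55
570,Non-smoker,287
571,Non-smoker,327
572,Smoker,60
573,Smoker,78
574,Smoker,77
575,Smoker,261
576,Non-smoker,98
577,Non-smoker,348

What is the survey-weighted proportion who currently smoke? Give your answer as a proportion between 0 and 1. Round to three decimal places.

Sum of weights for 'Smoker' = 230 + 34 + 55 + 60 + 78 + 77 + 261 = 795
Total weight = 2445
Weighted proportion = 795 / 2445 = 0.32515337

0.325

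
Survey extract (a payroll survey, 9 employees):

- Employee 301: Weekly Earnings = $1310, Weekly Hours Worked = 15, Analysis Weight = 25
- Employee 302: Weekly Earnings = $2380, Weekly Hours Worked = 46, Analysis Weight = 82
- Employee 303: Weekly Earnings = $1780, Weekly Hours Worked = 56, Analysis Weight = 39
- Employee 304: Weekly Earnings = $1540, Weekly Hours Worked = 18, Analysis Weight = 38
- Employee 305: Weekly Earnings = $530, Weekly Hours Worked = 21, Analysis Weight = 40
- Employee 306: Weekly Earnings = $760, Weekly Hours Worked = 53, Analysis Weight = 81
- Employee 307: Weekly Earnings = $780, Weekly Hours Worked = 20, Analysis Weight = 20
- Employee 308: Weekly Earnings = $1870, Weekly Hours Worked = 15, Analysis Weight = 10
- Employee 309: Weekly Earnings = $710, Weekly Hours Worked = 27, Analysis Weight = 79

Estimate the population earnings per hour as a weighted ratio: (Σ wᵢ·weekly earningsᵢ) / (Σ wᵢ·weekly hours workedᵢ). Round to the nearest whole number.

36

Σ wᵢ·y = 1310×25 + 2380×82 + 1780×39 + 1540×38 + 530×40 + 760×81 + 780×20 + 1870×10 + 710×79
  = 32750 + 195160 + 69420 + 58520 + 21200 + 61560 + 15600 + 18700 + 56090 = 529000
Σ wᵢ·x = 15×25 + 46×82 + 56×39 + 18×38 + 21×40 + 53×81 + 20×20 + 15×10 + 27×79
  = 375 + 3772 + 2184 + 684 + 840 + 4293 + 400 + 150 + 2133 = 14831
Ratio = 529000 / 14831 = 35.668532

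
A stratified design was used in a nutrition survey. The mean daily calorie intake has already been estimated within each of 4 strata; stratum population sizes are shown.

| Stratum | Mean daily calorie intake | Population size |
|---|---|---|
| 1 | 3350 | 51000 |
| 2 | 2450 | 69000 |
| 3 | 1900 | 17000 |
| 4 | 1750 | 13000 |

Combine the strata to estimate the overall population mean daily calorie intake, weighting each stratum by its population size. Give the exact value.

2633

Σ Nₕ·x̄ₕ = 3350×51000 + 2450×69000 + 1900×17000 + 1750×13000
  = 394950000
Σ Nₕ = 51000 + 69000 + 17000 + 13000 = 150000
Overall mean = 394950000 / 150000 = 2633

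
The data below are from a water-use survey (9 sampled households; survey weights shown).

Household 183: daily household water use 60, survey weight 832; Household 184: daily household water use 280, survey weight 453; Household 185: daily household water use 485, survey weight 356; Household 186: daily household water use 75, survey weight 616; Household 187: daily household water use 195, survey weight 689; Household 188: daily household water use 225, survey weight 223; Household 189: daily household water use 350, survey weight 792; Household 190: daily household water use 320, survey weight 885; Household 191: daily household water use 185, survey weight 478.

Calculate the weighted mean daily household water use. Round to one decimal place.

Weighted sum = 1228980
Sum of weights = 832 + 453 + 356 + 616 + 689 + 223 + 792 + 885 + 478 = 5324
Weighted mean = 1228980 / 5324 = 230.83772

230.8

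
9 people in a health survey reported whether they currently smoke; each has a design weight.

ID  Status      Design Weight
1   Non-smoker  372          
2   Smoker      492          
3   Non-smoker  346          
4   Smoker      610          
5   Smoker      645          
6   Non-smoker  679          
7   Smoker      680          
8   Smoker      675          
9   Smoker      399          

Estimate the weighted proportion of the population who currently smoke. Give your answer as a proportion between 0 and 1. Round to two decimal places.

Sum of weights for 'Smoker' = 492 + 610 + 645 + 680 + 675 + 399 = 3501
Total weight = 372 + 492 + 346 + 610 + 645 + 679 + 680 + 675 + 399 = 4898
Weighted proportion = 3501 / 4898 = 0.71478154

0.71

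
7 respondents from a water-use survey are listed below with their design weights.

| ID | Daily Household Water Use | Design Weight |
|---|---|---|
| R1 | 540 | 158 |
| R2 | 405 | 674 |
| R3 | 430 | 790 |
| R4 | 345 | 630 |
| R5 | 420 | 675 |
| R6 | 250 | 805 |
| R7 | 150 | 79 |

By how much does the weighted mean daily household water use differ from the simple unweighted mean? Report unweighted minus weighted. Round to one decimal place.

-7.6

Unweighted sum = 540 + 405 + 430 + 345 + 420 + 250 + 150 = 2540
Unweighted mean = 2540 / 7 = 362.85714
Weighted sum = 540×158 + 405×674 + 430×790 + 345×630 + 420×675 + 250×805 + 150×79
  = 1411940
Sum of weights = 158 + 674 + 790 + 630 + 675 + 805 + 79 = 3811
Weighted mean = 1411940 / 3811 = 370.49068
Difference (unweighted minus weighted) = -7.633542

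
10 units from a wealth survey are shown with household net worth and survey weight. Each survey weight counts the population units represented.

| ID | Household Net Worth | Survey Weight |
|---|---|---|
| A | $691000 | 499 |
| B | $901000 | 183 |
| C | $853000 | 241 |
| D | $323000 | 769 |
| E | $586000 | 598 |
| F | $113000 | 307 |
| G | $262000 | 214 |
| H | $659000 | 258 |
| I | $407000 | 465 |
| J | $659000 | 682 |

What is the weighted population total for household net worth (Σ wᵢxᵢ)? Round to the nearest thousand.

Weighted total = 2213554000

2213554000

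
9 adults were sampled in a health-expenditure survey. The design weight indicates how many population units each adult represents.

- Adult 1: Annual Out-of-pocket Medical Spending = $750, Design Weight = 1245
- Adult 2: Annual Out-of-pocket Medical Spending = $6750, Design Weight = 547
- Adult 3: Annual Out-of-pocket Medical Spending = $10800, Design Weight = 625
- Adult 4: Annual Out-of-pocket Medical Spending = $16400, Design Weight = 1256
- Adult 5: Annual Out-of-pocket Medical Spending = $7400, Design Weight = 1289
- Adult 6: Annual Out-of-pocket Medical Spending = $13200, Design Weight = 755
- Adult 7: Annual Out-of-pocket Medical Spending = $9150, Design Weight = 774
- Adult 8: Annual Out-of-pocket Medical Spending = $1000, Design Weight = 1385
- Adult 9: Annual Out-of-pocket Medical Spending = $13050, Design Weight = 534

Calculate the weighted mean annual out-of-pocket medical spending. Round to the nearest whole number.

Weighted sum = 750×1245 + 6750×547 + 10800×625 + 16400×1256 + 7400×1289 + 13200×755 + 9150×774 + 1000×1385 + 13050×534
  = 66914800
Sum of weights = 1245 + 547 + 625 + 1256 + 1289 + 755 + 774 + 1385 + 534 = 8410
Weighted mean = 66914800 / 8410 = 7956.5755

7957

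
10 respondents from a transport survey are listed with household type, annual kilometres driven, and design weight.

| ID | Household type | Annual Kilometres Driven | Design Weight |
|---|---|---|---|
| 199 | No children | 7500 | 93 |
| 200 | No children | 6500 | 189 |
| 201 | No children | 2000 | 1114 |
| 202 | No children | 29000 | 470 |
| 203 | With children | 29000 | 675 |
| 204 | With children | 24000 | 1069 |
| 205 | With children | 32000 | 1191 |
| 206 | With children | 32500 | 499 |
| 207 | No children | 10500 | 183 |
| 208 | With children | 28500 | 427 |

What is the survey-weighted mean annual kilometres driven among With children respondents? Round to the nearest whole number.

With children rows: 203, 204, 205, 206, 208
Weighted sum = 29000×675 + 24000×1069 + 32000×1191 + 32500×499 + 28500×427
  = 19575000 + 25656000 + 38112000 + 16217500 + 12169500 = 111730000
Sum of weights = 675 + 1069 + 1191 + 499 + 427 = 3861
Weighted mean = 111730000 / 3861 = 28938.099

28938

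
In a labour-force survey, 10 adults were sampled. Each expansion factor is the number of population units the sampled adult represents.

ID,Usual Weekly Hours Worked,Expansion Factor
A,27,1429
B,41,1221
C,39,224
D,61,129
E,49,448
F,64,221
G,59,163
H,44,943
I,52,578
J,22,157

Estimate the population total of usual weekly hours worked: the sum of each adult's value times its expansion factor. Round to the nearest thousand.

Weighted total = 225964

226000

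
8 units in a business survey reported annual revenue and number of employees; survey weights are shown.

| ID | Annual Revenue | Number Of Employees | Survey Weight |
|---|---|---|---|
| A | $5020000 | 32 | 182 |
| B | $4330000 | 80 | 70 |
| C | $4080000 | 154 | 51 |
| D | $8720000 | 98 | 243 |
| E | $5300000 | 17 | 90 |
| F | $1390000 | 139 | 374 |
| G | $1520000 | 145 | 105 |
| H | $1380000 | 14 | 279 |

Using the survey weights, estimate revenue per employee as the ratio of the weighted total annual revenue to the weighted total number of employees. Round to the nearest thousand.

44000

Σ wᵢ·y = 5020000×182 + 4330000×70 + 4080000×51 + 8720000×243 + 5300000×90 + 1390000×374 + 1520000×105 + 1380000×279
  = 5085260000
Σ wᵢ·x = 32×182 + 80×70 + 154×51 + 98×243 + 17×90 + 139×374 + 145×105 + 14×279
  = 5824 + 5600 + 7854 + 23814 + 1530 + 51986 + 15225 + 3906 = 115739
Ratio = 5085260000 / 115739 = 43937.307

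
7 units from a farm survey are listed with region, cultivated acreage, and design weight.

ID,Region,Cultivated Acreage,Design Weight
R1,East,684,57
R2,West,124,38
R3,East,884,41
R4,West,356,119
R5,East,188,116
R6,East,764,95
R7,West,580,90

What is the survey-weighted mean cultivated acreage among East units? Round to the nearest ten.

East rows: R1, R3, R5, R6
Weighted sum = 684×57 + 884×41 + 188×116 + 764×95
  = 38988 + 36244 + 21808 + 72580 = 169620
Sum of weights = 57 + 41 + 116 + 95 = 309
Weighted mean = 169620 / 309 = 548.93204

550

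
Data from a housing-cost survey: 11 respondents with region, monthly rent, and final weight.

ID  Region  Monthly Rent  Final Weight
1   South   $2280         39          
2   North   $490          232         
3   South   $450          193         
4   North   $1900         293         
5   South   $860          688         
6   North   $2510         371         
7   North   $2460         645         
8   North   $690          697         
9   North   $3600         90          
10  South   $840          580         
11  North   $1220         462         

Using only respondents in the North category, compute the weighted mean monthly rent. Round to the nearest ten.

1630

North rows: 2, 4, 6, 7, 8, 9, 11
Weighted sum = 490×232 + 1900×293 + 2510×371 + 2460×645 + 690×697 + 3600×90 + 1220×462
  = 113680 + 556700 + 931210 + 1586700 + 480930 + 324000 + 563640 = 4556860
Sum of weights = 232 + 293 + 371 + 645 + 697 + 90 + 462 = 2790
Weighted mean = 4556860 / 2790 = 1633.2832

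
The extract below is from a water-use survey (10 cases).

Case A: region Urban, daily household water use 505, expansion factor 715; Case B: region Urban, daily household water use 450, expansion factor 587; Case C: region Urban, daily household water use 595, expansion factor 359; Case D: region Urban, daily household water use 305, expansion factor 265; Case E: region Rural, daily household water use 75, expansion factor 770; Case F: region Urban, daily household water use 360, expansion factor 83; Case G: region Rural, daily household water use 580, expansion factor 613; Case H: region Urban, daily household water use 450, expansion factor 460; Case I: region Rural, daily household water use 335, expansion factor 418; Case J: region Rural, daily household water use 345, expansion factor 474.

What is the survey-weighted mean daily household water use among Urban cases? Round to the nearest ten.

Urban rows: A, B, C, D, F, H
Weighted sum = 505×715 + 450×587 + 595×359 + 305×265 + 360×83 + 450×460
  = 361075 + 264150 + 213605 + 80825 + 29880 + 207000 = 1156535
Sum of weights = 715 + 587 + 359 + 265 + 83 + 460 = 2469
Weighted mean = 1156535 / 2469 = 468.42244

470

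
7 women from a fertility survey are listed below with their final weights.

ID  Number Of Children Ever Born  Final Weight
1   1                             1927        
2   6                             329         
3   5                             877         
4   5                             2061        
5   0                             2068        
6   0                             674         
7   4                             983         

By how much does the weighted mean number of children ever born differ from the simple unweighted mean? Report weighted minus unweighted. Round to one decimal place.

-0.5

Unweighted sum = 1 + 6 + 5 + 5 + 0 + 0 + 4 = 21
Unweighted mean = 21 / 7 = 3
Weighted sum = 1×1927 + 6×329 + 5×877 + 5×2061 + 0×2068 + 0×674 + 4×983
  = 1927 + 1974 + 4385 + 10305 + 0 + 0 + 3932 = 22523
Sum of weights = 1927 + 329 + 877 + 2061 + 2068 + 674 + 983 = 8919
Weighted mean = 22523 / 8919 = 2.5252831
Difference (weighted minus unweighted) = -0.4747169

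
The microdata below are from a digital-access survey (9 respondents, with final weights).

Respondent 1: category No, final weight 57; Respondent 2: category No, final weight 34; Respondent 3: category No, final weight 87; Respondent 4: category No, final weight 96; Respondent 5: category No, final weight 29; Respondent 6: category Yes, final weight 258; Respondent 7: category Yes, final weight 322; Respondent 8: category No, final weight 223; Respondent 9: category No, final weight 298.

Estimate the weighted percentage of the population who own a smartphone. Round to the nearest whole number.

Sum of weights for 'Yes' = 258 + 322 = 580
Total weight = 1404
Weighted proportion = 580 / 1404 = 0.41310541 → 41.310541%

41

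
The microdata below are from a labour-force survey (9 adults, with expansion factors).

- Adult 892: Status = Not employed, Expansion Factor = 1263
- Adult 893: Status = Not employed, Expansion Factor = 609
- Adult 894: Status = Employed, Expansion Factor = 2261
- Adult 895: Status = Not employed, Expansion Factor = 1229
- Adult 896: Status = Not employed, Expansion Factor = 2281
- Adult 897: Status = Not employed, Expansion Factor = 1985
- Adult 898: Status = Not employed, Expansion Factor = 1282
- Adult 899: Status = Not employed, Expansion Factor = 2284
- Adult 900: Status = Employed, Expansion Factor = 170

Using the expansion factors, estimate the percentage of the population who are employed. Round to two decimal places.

18.19

Sum of weights for 'Employed' = 2261 + 170 = 2431
Total weight = 13364
Weighted proportion = 2431 / 13364 = 0.18190661 → 18.190661%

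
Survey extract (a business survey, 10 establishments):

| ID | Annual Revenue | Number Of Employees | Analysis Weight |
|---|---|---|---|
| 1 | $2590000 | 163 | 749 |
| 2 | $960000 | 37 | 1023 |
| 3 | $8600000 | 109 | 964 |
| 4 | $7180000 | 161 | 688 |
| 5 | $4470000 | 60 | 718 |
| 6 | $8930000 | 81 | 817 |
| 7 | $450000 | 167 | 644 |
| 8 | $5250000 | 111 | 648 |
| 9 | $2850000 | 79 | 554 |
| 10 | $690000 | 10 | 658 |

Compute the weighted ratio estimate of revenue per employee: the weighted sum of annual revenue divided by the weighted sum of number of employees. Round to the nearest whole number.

Σ wᵢ·y = 2590000×749 + 960000×1023 + 8600000×964 + 7180000×688 + 4470000×718 + 8930000×817 + 450000×644 + 5250000×648 + 2850000×554 + 690000×658
  = 1939910000 + 982080000 + 8290400000 + 4939840000 + 3209460000 + 7295810000 + 289800000 + 3402000000 + 1578900000 + 454020000 = 32382220000
Σ wᵢ·x = 714861
Ratio = 32382220000 / 714861 = 45298.624

45299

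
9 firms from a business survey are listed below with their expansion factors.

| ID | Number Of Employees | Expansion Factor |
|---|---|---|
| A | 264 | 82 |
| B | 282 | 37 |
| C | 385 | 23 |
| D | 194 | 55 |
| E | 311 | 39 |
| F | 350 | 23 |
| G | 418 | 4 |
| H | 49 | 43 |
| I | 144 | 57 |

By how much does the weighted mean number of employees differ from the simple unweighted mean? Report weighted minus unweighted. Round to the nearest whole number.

Unweighted sum = 2397
Unweighted mean = 2397 / 9 = 266.33333
Weighted sum = 264×82 + 282×37 + 385×23 + 194×55 + 311×39 + 350×23 + 418×4 + 49×43 + 144×57
  = 21648 + 10434 + 8855 + 10670 + 12129 + 8050 + 1672 + 2107 + 8208 = 83773
Sum of weights = 363
Weighted mean = 83773 / 363 = 230.77961
Difference (weighted minus unweighted) = -35.553719

-36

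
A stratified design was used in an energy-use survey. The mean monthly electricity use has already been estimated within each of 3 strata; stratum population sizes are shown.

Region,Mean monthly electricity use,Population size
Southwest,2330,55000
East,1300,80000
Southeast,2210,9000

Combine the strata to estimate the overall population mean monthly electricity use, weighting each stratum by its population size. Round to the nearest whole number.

Σ Nₕ·x̄ₕ = 2330×55000 + 1300×80000 + 2210×9000
  = 128150000 + 104000000 + 19890000 = 252040000
Σ Nₕ = 55000 + 80000 + 9000 = 144000
Overall mean = 252040000 / 144000 = 1750.2778

1750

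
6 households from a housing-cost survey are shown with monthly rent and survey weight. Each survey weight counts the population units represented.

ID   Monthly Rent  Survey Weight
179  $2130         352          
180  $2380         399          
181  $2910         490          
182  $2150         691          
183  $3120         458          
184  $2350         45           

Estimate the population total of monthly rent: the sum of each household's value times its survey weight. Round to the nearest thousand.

6146000

Weighted total = 6145640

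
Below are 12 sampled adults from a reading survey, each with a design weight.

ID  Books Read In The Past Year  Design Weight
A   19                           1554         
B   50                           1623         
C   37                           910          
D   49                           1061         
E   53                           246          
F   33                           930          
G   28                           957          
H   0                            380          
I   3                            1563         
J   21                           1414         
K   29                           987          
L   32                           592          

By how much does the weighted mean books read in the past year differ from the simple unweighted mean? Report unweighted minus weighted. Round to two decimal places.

Unweighted sum = 19 + 50 + 37 + 49 + 53 + 33 + 28 + 0 + 3 + 21 + 29 + 32 = 354
Unweighted mean = 354 / 12 = 29.5
Weighted sum = 19×1554 + 50×1623 + 37×910 + 49×1061 + 53×246 + 33×930 + 28×957 + 0×380 + 3×1563 + 21×1414 + 29×987 + 32×592
  = 348809
Sum of weights = 1554 + 1623 + 910 + 1061 + 246 + 930 + 957 + 380 + 1563 + 1414 + 987 + 592 = 12217
Weighted mean = 348809 / 12217 = 28.551117
Difference (unweighted minus weighted) = 0.9488827

0.95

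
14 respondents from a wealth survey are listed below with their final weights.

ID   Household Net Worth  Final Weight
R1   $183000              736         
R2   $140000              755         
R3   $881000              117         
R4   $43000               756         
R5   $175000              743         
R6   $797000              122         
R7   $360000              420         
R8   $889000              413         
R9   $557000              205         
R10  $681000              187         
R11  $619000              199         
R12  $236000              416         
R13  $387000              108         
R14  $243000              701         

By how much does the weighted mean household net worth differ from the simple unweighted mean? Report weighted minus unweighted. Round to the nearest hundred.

-136600

Unweighted sum = 6191000
Unweighted mean = 6191000 / 14 = 442214.29
Weighted sum = 1796617000
Sum of weights = 5878
Weighted mean = 1796617000 / 5878 = 305651.07
Difference (weighted minus unweighted) = -136563.21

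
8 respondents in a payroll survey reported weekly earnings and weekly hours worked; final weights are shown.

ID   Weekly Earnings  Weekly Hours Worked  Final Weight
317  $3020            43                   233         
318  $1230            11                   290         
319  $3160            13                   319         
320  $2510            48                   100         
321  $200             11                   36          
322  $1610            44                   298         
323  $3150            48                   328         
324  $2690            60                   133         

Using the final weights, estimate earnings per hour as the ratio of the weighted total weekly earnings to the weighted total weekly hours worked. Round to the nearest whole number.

Σ wᵢ·y = 4197350
Σ wᵢ·x = 43×233 + 11×290 + 13×319 + 48×100 + 11×36 + 44×298 + 48×328 + 60×133
  = 10019 + 3190 + 4147 + 4800 + 396 + 13112 + 15744 + 7980 = 59388
Ratio = 4197350 / 59388 = 70.676736

71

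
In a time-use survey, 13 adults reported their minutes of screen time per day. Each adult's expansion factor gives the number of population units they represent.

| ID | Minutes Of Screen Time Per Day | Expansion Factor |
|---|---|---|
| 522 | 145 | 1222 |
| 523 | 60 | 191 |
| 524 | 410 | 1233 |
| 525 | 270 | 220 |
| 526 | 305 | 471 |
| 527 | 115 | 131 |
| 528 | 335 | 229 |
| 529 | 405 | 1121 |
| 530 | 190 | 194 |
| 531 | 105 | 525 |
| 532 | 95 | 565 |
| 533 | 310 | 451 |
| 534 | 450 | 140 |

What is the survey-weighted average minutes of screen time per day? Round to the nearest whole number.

268

Weighted sum = 1791490
Sum of weights = 6693
Weighted mean = 1791490 / 6693 = 267.66622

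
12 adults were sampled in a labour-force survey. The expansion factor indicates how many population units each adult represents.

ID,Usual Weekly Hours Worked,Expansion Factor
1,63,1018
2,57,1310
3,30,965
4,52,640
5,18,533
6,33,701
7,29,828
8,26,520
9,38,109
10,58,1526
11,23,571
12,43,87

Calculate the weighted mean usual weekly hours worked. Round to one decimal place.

43.2

Weighted sum = 63×1018 + 57×1310 + 30×965 + 52×640 + 18×533 + 33×701 + 29×828 + 26×520 + 38×109 + 58×1526 + 23×571 + 43×87
  = 64134 + 74670 + 28950 + 33280 + 9594 + 23133 + 24012 + 13520 + 4142 + 88508 + 13133 + 3741 = 380817
Sum of weights = 1018 + 1310 + 965 + 640 + 533 + 701 + 828 + 520 + 109 + 1526 + 571 + 87 = 8808
Weighted mean = 380817 / 8808 = 43.235354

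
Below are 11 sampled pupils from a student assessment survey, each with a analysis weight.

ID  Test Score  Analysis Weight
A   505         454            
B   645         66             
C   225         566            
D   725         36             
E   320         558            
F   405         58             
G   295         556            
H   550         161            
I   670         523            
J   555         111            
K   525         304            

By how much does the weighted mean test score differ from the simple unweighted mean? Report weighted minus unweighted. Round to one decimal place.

-64.9

Unweighted sum = 505 + 645 + 225 + 725 + 320 + 405 + 295 + 550 + 670 + 555 + 525 = 5420
Unweighted mean = 5420 / 11 = 492.72727
Weighted sum = 505×454 + 645×66 + 225×566 + 725×36 + 320×558 + 405×58 + 295×556 + 550×161 + 670×523 + 555×111 + 525×304
  = 229270 + 42570 + 127350 + 26100 + 178560 + 23490 + 164020 + 88550 + 350410 + 61605 + 159600 = 1451525
Sum of weights = 454 + 66 + 566 + 36 + 558 + 58 + 556 + 161 + 523 + 111 + 304 = 3393
Weighted mean = 1451525 / 3393 = 427.79988
Difference (weighted minus unweighted) = -64.927391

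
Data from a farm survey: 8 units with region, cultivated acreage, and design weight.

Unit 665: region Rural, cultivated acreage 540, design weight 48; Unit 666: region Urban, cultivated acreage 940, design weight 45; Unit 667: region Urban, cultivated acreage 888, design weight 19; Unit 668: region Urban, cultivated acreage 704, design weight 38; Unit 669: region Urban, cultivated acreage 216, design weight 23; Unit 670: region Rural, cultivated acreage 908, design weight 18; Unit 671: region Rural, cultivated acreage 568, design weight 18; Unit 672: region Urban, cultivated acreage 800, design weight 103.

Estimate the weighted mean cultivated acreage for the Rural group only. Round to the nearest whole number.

625

Rural rows: 665, 670, 671
Weighted sum = 540×48 + 908×18 + 568×18
  = 52488
Sum of weights = 48 + 18 + 18 = 84
Weighted mean = 52488 / 84 = 624.85714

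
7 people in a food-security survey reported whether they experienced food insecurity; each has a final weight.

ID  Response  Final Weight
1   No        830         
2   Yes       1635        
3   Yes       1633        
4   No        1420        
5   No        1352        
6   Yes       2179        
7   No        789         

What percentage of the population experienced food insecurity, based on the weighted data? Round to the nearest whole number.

Sum of weights for 'Yes' = 1635 + 1633 + 2179 = 5447
Total weight = 830 + 1635 + 1633 + 1420 + 1352 + 2179 + 789 = 9838
Weighted proportion = 5447 / 9838 = 0.55366945 → 55.366945%

55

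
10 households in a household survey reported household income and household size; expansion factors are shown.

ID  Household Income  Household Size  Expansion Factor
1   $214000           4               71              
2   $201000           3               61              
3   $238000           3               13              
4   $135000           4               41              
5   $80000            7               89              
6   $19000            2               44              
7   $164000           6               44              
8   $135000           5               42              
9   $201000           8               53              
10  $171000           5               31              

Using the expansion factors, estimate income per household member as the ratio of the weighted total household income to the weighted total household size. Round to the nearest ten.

29940

Σ wᵢ·y = 214000×71 + 201000×61 + 238000×13 + 135000×41 + 80000×89 + 19000×44 + 164000×44 + 135000×42 + 201000×53 + 171000×31
  = 15194000 + 12261000 + 3094000 + 5535000 + 7120000 + 836000 + 7216000 + 5670000 + 10653000 + 5301000 = 72880000
Σ wᵢ·x = 4×71 + 3×61 + 3×13 + 4×41 + 7×89 + 2×44 + 6×44 + 5×42 + 8×53 + 5×31
  = 284 + 183 + 39 + 164 + 623 + 88 + 264 + 210 + 424 + 155 = 2434
Ratio = 72880000 / 2434 = 29942.482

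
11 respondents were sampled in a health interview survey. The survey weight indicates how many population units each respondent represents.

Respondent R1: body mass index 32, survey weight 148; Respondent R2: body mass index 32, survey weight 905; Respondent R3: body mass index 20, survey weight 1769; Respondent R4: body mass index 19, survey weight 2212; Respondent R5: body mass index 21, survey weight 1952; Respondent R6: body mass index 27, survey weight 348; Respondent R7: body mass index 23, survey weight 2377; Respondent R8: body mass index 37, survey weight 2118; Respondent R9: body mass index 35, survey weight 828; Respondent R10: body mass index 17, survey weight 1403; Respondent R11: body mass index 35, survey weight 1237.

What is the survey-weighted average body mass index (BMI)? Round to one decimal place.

Weighted sum = 32×148 + 32×905 + 20×1769 + 19×2212 + 21×1952 + 27×348 + 23×2377 + 37×2118 + 35×828 + 17×1403 + 35×1237
  = 390655
Sum of weights = 148 + 905 + 1769 + 2212 + 1952 + 348 + 2377 + 2118 + 828 + 1403 + 1237 = 15297
Weighted mean = 390655 / 15297 = 25.538014

25.5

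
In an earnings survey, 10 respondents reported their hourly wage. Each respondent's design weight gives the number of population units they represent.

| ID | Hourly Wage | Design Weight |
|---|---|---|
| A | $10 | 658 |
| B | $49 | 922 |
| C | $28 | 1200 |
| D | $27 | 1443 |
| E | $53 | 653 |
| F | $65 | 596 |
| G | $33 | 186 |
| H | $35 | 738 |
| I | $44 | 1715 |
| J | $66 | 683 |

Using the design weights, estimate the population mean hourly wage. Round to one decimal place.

Weighted sum = 10×658 + 49×922 + 28×1200 + 27×1443 + 53×653 + 65×596 + 33×186 + 35×738 + 44×1715 + 66×683
  = 350174
Sum of weights = 658 + 922 + 1200 + 1443 + 653 + 596 + 186 + 738 + 1715 + 683 = 8794
Weighted mean = 350174 / 8794 = 39.81965

39.8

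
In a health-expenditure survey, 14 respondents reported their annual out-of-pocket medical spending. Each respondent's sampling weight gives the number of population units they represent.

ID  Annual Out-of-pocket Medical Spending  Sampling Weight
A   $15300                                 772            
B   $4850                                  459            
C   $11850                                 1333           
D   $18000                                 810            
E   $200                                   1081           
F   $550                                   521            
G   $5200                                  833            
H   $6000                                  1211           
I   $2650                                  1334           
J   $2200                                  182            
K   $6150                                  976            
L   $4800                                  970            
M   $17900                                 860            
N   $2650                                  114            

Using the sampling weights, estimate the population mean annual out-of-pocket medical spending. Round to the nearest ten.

Weighted sum = 86804150
Sum of weights = 11456
Weighted mean = 86804150 / 11456 = 7577.1779

7580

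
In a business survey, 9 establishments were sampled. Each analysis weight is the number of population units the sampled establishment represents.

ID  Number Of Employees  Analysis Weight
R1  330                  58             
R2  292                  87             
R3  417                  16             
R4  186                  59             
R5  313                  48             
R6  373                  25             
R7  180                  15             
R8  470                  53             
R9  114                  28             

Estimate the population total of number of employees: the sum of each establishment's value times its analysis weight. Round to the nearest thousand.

117000

Weighted total = 330×58 + 292×87 + 417×16 + 186×59 + 313×48 + 373×25 + 180×15 + 470×53 + 114×28
  = 19140 + 25404 + 6672 + 10974 + 15024 + 9325 + 2700 + 24910 + 3192 = 117341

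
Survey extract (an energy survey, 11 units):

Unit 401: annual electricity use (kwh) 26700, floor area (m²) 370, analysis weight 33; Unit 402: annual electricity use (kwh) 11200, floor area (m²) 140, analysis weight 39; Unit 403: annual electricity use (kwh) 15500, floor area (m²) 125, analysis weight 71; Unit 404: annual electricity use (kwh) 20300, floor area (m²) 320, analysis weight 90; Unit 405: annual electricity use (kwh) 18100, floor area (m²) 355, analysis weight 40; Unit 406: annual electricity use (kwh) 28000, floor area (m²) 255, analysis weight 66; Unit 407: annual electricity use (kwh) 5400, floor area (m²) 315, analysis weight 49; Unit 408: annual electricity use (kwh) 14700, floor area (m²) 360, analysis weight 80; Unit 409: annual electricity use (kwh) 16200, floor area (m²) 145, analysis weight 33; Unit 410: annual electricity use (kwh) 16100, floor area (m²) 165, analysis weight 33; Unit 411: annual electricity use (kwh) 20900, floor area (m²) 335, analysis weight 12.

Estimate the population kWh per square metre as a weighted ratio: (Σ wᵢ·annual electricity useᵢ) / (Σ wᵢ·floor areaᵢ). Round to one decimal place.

66.1

Σ wᵢ·y = 26700×33 + 11200×39 + 15500×71 + 20300×90 + 18100×40 + 28000×66 + 5400×49 + 14700×80 + 16200×33 + 16100×33 + 20900×12
  = 881100 + 436800 + 1100500 + 1827000 + 724000 + 1848000 + 264600 + 1176000 + 534600 + 531300 + 250800 = 9574700
Σ wᵢ·x = 370×33 + 140×39 + 125×71 + 320×90 + 355×40 + 255×66 + 315×49 + 360×80 + 145×33 + 165×33 + 335×12
  = 12210 + 5460 + 8875 + 28800 + 14200 + 16830 + 15435 + 28800 + 4785 + 5445 + 4020 = 144860
Ratio = 9574700 / 144860 = 66.096231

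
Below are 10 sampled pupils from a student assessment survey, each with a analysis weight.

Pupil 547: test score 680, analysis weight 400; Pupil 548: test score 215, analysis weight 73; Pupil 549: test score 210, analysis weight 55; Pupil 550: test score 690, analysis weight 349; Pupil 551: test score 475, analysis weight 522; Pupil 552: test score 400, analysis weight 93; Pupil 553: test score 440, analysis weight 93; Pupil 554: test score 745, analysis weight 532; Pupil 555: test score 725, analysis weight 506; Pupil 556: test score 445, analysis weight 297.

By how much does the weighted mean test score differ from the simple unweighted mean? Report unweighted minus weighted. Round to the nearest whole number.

Unweighted sum = 680 + 215 + 210 + 690 + 475 + 400 + 440 + 745 + 725 + 445 = 5025
Unweighted mean = 5025 / 10 = 502.5
Weighted sum = 680×400 + 215×73 + 210×55 + 690×349 + 475×522 + 400×93 + 440×93 + 745×532 + 725×506 + 445×297
  = 272000 + 15695 + 11550 + 240810 + 247950 + 37200 + 40920 + 396340 + 366850 + 132165 = 1761480
Sum of weights = 400 + 73 + 55 + 349 + 522 + 93 + 93 + 532 + 506 + 297 = 2920
Weighted mean = 1761480 / 2920 = 603.24658
Difference (unweighted minus weighted) = -100.74658

-101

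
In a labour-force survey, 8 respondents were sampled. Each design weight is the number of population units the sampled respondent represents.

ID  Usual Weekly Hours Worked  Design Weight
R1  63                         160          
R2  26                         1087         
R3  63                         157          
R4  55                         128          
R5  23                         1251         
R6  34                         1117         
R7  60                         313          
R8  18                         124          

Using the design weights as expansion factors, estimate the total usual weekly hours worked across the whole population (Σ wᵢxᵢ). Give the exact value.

Weighted total = 63×160 + 26×1087 + 63×157 + 55×128 + 23×1251 + 34×1117 + 60×313 + 18×124
  = 10080 + 28262 + 9891 + 7040 + 28773 + 37978 + 18780 + 2232 = 143036

143036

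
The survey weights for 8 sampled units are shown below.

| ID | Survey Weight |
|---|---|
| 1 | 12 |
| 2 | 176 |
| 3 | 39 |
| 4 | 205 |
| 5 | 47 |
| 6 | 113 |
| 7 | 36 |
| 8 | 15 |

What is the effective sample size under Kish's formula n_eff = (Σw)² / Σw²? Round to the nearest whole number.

5

Σ wᵢ = 12 + 176 + 39 + 205 + 47 + 113 + 36 + 15 = 643
Σ wᵢ² = 144 + 30976 + 1521 + 42025 + 2209 + 12769 + 1296 + 225 = 91165
n_eff = 643² / 91165 = 413449 / 91165 = 4.5351725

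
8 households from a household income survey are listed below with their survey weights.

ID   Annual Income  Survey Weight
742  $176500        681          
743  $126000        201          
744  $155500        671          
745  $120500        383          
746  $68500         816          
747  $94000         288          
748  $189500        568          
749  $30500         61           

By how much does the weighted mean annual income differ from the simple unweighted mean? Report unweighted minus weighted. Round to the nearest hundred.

-13000

Unweighted sum = 176500 + 126000 + 155500 + 120500 + 68500 + 94000 + 189500 + 30500 = 961000
Unweighted mean = 961000 / 8 = 120125
Weighted sum = 176500×681 + 126000×201 + 155500×671 + 120500×383 + 68500×816 + 94000×288 + 189500×568 + 30500×61
  = 488479000
Sum of weights = 681 + 201 + 671 + 383 + 816 + 288 + 568 + 61 = 3669
Weighted mean = 488479000 / 3669 = 133136.82
Difference (unweighted minus weighted) = -13011.822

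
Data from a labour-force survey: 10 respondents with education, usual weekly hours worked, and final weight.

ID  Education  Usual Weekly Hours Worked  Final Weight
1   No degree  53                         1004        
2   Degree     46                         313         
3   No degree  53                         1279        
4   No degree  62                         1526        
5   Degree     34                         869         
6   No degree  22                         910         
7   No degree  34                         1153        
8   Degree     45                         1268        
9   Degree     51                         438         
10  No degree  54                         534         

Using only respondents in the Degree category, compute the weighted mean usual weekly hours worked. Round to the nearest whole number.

43

Degree rows: 2, 5, 8, 9
Weighted sum = 46×313 + 34×869 + 45×1268 + 51×438
  = 14398 + 29546 + 57060 + 22338 = 123342
Sum of weights = 313 + 869 + 1268 + 438 = 2888
Weighted mean = 123342 / 2888 = 42.708449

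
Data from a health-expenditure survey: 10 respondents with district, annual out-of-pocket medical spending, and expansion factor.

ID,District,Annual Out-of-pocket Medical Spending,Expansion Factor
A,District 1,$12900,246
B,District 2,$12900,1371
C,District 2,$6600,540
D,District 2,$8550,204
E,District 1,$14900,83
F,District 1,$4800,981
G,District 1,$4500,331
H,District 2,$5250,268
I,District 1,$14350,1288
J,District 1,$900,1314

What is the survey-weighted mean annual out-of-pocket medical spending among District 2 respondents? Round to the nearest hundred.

District 2 rows: B, C, D, H
Weighted sum = 12900×1371 + 6600×540 + 8550×204 + 5250×268
  = 17685900 + 3564000 + 1744200 + 1407000 = 24401100
Sum of weights = 1371 + 540 + 204 + 268 = 2383
Weighted mean = 24401100 / 2383 = 10239.656

10200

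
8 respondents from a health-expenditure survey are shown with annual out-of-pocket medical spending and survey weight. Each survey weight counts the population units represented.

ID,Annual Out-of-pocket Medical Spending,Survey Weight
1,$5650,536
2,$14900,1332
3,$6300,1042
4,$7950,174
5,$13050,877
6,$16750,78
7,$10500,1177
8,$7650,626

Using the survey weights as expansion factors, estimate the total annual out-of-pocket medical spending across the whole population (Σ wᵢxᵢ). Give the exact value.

Weighted total = 5650×536 + 14900×1332 + 6300×1042 + 7950×174 + 13050×877 + 16750×78 + 10500×1177 + 7650×626
  = 3028400 + 19846800 + 6564600 + 1383300 + 11444850 + 1306500 + 12358500 + 4788900 = 60721850

60721850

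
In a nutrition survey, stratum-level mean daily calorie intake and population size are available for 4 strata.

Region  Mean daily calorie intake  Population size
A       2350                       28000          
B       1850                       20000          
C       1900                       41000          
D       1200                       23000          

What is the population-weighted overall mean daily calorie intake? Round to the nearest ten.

Σ Nₕ·x̄ₕ = 2350×28000 + 1850×20000 + 1900×41000 + 1200×23000
  = 208300000
Σ Nₕ = 28000 + 20000 + 41000 + 23000 = 112000
Overall mean = 208300000 / 112000 = 1859.8214

1860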